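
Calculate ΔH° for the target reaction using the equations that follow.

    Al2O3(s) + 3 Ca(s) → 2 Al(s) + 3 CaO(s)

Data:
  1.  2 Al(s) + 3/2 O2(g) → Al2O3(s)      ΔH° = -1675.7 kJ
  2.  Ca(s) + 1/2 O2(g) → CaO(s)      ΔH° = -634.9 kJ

ΔH° = -229.0 kJ

eq. 1 reversed: +1675.7 kJ
eq. 2 × 3: (3)·(-634.9) = -1904.7 kJ
Summing the manipulated equations, ΔH° = (-1)·(-1675.7) + (3)·(-634.9) = -229.0 kJ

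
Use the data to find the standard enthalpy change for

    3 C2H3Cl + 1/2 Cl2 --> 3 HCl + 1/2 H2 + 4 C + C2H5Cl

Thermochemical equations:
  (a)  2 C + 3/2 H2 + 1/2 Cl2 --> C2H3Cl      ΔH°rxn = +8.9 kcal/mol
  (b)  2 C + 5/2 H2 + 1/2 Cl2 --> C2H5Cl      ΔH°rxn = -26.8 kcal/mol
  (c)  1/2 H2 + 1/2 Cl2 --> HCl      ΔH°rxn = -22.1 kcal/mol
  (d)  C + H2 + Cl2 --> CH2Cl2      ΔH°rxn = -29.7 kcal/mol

ΔH°rxn = -119.8 kcal/mol

(a) reversed and × 3 (C2H3Cl must end up as a reactant; ×3 to match 3 C2H3Cl in the target): (-3)·(+8.9) = -26.7 kcal/mol
(b) as written (C2H5Cl already on the product side): -26.8 kcal/mol
(c) × 3 (×3 to match 3 HCl in the target): (3)·(-22.1) = -66.3 kcal/mol
(d): not needed (CH2Cl2 appears nowhere else).
By Hess's law, ΔH°rxn = (-3)·(+8.9) + (1)·(-26.8) + (3)·(-22.1) = -119.8 kcal/mol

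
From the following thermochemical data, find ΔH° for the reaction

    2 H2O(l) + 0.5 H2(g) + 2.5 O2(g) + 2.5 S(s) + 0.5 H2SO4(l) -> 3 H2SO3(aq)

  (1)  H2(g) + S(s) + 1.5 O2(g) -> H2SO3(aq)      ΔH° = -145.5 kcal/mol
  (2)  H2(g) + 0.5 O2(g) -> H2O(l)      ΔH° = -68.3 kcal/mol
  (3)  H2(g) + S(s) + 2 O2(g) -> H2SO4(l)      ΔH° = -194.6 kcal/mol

ΔH° = -202.6 kcal/mol

(1) × 3 (scale by 3 for the 3 H2SO3(aq)): (3)·(-145.5) = -436.5 kcal/mol
(2) reversed and × 2 (H2O(l) must end up as a reactant; ×2 to match 2 H2O(l) in the target): (-2)·(-68.3) = +136.6 kcal/mol
(3) reversed and × 1/2 (H2SO4(l) must end up as a reactant; scale by 1/2 for the 1/2 H2SO4(l)): (-1/2)·(-194.6) = +97.3 kcal/mol
Summing the manipulated equations, ΔH° = (3)·(-145.5) + (-2)·(-68.3) + (-1/2)·(-194.6) = -202.6 kcal/mol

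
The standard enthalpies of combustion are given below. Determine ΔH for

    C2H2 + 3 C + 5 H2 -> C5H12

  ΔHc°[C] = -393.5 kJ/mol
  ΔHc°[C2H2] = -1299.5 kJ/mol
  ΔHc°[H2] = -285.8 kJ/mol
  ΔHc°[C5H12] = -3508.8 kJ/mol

Using ΔH = Σ nΔHc°(reactants) − Σ nΔHc°(products):
= [1·(-1299.5) + 3·(-393.5) + 5·(-285.8)] − [1·(-3508.8)]
= -400.2 kJ/mol

ΔH = -400.2 kJ/mol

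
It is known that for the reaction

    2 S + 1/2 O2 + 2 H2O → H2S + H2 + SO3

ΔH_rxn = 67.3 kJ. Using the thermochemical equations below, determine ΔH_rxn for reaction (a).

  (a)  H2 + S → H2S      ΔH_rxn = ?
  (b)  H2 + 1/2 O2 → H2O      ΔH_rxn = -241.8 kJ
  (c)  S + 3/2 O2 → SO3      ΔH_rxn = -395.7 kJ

ΔH_rxn = -20.6 kJ

(a) as written: contributes x
(b) reversed and × 2: (-2)·(-241.8) = +483.6 kJ
(c) as written: -395.7 kJ
+67.3 = (+483.6) + (-395.7) + x
x = (+67.3 − (+87.9)) / (1) = -20.6 kJ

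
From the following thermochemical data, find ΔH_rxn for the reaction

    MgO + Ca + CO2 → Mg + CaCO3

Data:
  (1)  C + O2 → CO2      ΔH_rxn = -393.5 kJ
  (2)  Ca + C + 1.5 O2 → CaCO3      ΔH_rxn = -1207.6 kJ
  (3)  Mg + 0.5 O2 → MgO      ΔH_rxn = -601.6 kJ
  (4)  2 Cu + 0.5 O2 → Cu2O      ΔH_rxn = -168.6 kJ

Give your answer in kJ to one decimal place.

(1) reversed: +393.5 kJ
(2) as written: -1207.6 kJ
(3) reversed: +601.6 kJ
(4): not needed.
ΔH_rxn = (-1)·(-393.5) + (1)·(-1207.6) + (-1)·(-601.6) = -212.5 kJ

ΔH_rxn = -212.5 kJ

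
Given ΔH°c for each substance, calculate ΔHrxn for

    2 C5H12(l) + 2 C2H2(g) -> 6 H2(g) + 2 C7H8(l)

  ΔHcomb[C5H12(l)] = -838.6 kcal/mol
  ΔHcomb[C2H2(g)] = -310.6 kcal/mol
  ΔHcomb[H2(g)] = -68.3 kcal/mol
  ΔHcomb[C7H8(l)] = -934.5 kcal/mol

With combustion enthalpies, reactants minus products:
= [2·(-838.6) + 2·(-310.6)] − [6·(-68.3) + 2·(-934.5)]
= -19.6 kcal/mol

ΔHrxn = -19.6 kcal/mol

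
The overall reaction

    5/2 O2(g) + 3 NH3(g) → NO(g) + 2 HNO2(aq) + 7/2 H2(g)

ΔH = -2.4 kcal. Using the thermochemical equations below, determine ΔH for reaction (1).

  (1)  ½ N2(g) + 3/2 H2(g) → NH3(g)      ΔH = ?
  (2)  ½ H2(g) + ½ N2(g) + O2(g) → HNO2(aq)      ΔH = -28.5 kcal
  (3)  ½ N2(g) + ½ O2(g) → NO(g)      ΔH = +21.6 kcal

ΔH = -11.0 kcal

(1) reversed and × 3 (reverse to put NH3(g) on the reactant side; ×3 to match 3 NH3(g) in the target): contributes −3·x
(2) × 2 (scale by 2 for the 2 HNO2(aq)): (2)·(-28.5) = -57.0 kcal
(3) as written (NO(g) already on the product side): +21.6 kcal
-2.4 = (-57.0) + (+21.6) − 3·x
x = (-2.4 − (-35.4)) / (-3) = -11.0 kcal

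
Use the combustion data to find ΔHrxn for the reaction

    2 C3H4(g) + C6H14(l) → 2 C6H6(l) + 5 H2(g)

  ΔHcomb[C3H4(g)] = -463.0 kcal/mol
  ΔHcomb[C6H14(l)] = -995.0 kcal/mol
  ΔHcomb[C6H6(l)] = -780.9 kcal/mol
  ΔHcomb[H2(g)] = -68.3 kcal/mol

ΔHrxn = -17.7 kcal/mol

Using ΔH = Σ nΔHc°(reactants) − Σ nΔHc°(products):
= [2·(-463.0) + 1·(-995.0)] − [2·(-780.9) + 5·(-68.3)]
= -17.7 kcal/mol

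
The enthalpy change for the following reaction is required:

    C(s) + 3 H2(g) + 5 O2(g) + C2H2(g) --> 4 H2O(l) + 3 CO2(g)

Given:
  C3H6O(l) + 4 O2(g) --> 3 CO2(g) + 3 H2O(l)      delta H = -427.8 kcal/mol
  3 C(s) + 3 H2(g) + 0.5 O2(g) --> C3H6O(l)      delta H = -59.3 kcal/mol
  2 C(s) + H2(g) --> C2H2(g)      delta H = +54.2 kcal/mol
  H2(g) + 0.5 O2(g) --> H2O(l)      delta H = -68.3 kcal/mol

equation 1 as written (CO2(g) already on the product side): -427.8 kcal/mol
equation 2 as written: -59.3 kcal/mol
equation 3 reversed (reverse to put C2H2(g) on the reactant side): -54.2 kcal/mol
equation 4 as written: -68.3 kcal/mol
delta H = (1)·(-427.8) + (1)·(-59.3) + (-1)·(+54.2) + (1)·(-68.3) = -609.6 kcal/mol

delta H = -609.6 kcal/mol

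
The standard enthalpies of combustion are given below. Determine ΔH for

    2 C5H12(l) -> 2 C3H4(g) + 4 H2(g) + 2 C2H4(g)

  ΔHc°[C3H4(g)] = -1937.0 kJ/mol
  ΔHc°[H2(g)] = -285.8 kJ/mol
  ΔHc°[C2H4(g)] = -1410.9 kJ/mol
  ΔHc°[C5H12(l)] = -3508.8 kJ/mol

ΔH = 821.4 kJ/mol

With combustion enthalpies, reactants minus products:
= [2·(-3508.8)] − [2·(-1937.0) + 4·(-285.8) + 2·(-1410.9)]
= 821.4 kJ/mol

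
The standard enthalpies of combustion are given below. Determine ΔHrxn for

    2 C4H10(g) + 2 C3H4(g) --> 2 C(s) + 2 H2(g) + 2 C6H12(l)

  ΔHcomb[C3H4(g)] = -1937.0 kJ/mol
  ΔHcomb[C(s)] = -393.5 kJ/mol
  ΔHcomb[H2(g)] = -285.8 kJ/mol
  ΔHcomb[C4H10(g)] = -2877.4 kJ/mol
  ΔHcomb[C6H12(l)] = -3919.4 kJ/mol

With combustion enthalpies, reactants minus products:
= [2·(-2877.4) + 2·(-1937.0)] − [2·(-393.5) + 2·(-285.8) + 2·(-3919.4)]
= -431.4 kJ/mol

ΔHrxn = -431.4 kJ/mol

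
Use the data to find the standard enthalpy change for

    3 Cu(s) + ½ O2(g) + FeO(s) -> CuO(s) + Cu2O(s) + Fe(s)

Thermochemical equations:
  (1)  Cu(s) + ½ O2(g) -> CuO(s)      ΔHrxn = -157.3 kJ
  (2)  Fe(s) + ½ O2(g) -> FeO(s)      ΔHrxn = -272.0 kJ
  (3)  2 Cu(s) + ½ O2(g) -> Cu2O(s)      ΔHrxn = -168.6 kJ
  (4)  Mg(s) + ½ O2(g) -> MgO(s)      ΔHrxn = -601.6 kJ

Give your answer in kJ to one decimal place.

ΔHrxn = -53.9 kJ

(1) as written (CuO(s) already on the product side): -157.3 kJ
(2) reversed (FeO(s) must end up as a reactant): +272.0 kJ
(3) as written (Cu2O(s) already on the product side): -168.6 kJ
(4): not needed (Mg(s) appears nowhere else).
Combining the equations, ΔHrxn = (-157.3) + (+272.0) + (-168.6) = -53.9 kJ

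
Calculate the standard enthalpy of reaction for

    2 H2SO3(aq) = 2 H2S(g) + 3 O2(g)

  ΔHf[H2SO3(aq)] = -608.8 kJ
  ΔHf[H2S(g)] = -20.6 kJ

Products: 2·(-20.6) + 3·(+0.0) = -41.2
Reactants: 2·(-608.8) = -1217.6
ΔHrxn = (-41.2) − (-1217.6) = 1176.4 kJ

ΔHrxn = 1176.4 kJ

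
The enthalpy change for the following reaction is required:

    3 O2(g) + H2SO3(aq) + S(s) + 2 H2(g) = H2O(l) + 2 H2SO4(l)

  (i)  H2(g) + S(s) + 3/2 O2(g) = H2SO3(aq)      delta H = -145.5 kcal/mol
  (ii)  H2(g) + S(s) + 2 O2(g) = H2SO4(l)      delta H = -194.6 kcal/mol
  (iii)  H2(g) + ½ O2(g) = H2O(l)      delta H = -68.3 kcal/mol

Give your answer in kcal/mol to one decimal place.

delta H = -312.0 kcal/mol

(i) reversed (H2SO3(aq) must end up as a reactant): +145.5 kcal/mol
(ii) × 2 (×2 to match 2 H2SO4(l) in the target): (2)·(-194.6) = -389.2 kcal/mol
(iii) as written (H2O(l) already on the product side): -68.3 kcal/mol
delta H = (+145.5) + (-389.2) + (-68.3) = -312.0 kcal/mol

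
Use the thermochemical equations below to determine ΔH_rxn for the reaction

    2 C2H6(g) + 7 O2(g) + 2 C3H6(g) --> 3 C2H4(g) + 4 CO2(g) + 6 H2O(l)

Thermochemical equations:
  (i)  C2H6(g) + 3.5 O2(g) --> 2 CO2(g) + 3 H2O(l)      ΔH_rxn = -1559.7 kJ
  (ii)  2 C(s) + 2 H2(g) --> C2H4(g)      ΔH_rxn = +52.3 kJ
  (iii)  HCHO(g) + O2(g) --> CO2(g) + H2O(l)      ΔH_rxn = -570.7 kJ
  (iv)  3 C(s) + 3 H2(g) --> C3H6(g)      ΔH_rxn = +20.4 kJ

(i) × 2 (×2 to match 2 C2H6(g) in the target): (2)·(-1559.7) = -3119.4 kJ
(ii) × 3 (×3 to match 3 C2H4(g) in the target): (3)·(+52.3) = +156.9 kJ
(iii): not needed (HCHO(g) appears nowhere else).
(iv) reversed and × 2 (reverse to put C3H6(g) on the reactant side; scale by 2 for the 2 C3H6(g)): (-2)·(+20.4) = -40.8 kJ
Summing the manipulated equations, ΔH_rxn = (-3119.4) + (+156.9) + (-40.8) = -3003.3 kJ

ΔH_rxn = -3003.3 kJ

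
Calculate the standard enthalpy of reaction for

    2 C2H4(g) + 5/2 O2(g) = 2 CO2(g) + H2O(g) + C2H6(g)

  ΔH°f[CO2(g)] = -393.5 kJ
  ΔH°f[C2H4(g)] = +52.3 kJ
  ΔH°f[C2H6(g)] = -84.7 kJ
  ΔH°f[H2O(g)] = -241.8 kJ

ΔH°rxn = Σ nΔHf°(products) − Σ nΔHf°(reactants).
Products: 2·(-393.5) + 1·(-241.8) + 1·(-84.7) = -1113.5
Reactants: 2·(+52.3) + 5/2·(+0.0) = +104.6
ΔH° = (-1113.5) − (+104.6) = -1218.1 kJ

ΔH° = -1218.1 kJ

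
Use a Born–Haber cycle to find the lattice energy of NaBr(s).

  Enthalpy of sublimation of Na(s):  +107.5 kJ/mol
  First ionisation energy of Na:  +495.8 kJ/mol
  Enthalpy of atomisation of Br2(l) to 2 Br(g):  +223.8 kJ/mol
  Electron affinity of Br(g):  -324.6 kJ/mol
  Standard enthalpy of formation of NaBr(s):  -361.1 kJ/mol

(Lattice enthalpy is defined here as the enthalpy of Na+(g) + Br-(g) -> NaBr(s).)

ΔHf° = 1·ΔHsub + 1·(ΣIE) + 1/2·D(Br2) + 1·EA + U
-361.1 = 1·(+107.5) + 1·(+495.8) + 1/2·(+223.8) + 1·(-324.6) + U
U = -361.1 − (+390.6) = -751.7 kJ/mol

U = -751.7 kJ/mol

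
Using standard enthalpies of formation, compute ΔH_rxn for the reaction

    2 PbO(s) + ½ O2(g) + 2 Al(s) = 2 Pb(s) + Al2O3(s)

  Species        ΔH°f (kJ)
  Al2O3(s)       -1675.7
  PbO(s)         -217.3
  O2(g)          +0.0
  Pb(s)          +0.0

Products: 2·(+0.0) + 1·(-1675.7) = -1675.7
Reactants: 2·(-217.3) + 1/2·(+0.0) + 2·(+0.0) = -434.6
ΔH_rxn = (-1675.7) − (-434.6) = -1241.1 kJ

ΔH_rxn = -1241.1 kJ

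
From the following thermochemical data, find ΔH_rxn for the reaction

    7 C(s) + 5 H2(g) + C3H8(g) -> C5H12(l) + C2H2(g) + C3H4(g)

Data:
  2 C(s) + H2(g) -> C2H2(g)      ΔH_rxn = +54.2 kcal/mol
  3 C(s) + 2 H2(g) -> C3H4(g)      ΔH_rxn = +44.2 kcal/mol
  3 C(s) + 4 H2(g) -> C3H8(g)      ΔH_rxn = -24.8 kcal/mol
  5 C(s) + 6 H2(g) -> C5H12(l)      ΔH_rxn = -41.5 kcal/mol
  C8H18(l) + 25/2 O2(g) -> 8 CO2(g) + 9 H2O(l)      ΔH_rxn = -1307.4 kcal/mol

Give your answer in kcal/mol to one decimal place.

ΔH_rxn = 81.7 kcal/mol

equation 1 as written: +54.2 kcal/mol
equation 2 as written: +44.2 kcal/mol
equation 3 reversed: +24.8 kcal/mol
equation 4 as written: -41.5 kcal/mol
equation 5: not needed.
Summing the manipulated equations, ΔH_rxn = (1)·(+54.2) + (1)·(+44.2) + (-1)·(-24.8) + (1)·(-41.5) = 81.7 kcal/mol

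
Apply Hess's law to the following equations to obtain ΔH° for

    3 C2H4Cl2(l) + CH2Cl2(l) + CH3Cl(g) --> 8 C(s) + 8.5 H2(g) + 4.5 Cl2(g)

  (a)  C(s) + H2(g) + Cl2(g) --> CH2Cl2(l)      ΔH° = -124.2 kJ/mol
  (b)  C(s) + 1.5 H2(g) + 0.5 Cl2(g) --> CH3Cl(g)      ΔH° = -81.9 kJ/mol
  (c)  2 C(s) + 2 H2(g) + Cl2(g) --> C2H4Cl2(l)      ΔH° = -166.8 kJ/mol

ΔH° = 706.5 kJ/mol

(a) reversed (CH2Cl2(l) must end up as a reactant): +124.2 kJ/mol
(b) reversed (reverse to put CH3Cl(g) on the reactant side): +81.9 kJ/mol
(c) reversed and × 3 (C2H4Cl2(l) must end up as a reactant; scale by 3 for the 3 C2H4Cl2(l)): (-3)·(-166.8) = +500.4 kJ/mol
ΔH° = (-1)·(-124.2) + (-1)·(-81.9) + (-3)·(-166.8) = 706.5 kJ/mol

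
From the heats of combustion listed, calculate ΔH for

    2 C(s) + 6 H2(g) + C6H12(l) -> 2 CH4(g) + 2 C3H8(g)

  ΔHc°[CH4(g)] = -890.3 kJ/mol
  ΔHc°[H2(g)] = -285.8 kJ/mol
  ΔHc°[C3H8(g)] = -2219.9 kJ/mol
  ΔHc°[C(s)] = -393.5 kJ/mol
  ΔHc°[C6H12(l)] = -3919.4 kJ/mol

Using ΔH = Σ nΔHc°(reactants) − Σ nΔHc°(products):
= [2·(-393.5) + 6·(-285.8) + 1·(-3919.4)] − [2·(-890.3) + 2·(-2219.9)]
= -200.8 kJ/mol

ΔH = -200.8 kJ/mol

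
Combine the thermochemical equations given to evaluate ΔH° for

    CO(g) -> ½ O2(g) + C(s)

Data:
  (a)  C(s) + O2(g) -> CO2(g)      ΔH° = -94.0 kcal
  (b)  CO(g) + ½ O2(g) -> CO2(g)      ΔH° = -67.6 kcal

(a) reversed (reverse to put C(s) on the product side): +94.0 kcal
(b) as written (CO(g) already on the reactant side): -67.6 kcal
Combining the equations, ΔH° = (+94.0) + (-67.6) = 26.4 kcal

ΔH° = 26.4 kcal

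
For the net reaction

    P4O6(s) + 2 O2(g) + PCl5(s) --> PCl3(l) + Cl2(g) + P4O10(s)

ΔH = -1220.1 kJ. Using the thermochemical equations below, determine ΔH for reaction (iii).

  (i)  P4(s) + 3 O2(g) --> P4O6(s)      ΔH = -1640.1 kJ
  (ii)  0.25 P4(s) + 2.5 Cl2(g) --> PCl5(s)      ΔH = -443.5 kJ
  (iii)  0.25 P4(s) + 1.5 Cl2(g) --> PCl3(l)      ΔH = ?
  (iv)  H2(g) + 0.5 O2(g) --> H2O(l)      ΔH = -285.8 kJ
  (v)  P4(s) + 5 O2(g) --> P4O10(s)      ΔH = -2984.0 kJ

ΔH = -319.7 kJ

(i) reversed (reverse to put P4O6(s) on the reactant side): +1640.1 kJ
(ii) reversed (reverse to put PCl5(s) on the reactant side): +443.5 kJ
(iii) as written (PCl3(l) already on the product side): contributes x
(iv): not needed (H2O(l) appears nowhere else).
(v) as written (P4O10(s) already on the product side): -2984.0 kJ
-1220.1 = (+1640.1) + (+443.5) + (-2984.0) + x
x = (-1220.1 − (-900.4)) / (1) = -319.7 kJ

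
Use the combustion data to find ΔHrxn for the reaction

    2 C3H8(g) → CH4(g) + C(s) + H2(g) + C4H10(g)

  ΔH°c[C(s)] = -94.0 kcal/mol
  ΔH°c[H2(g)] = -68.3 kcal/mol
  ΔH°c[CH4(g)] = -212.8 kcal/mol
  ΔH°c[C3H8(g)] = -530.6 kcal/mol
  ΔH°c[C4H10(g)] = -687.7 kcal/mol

ΔHrxn = 1.6 kcal/mol

With combustion enthalpies, reactants minus products:
= [2·(-530.6)] − [1·(-212.8) + 1·(-94.0) + 1·(-68.3) + 1·(-687.7)]
= 1.6 kcal/mol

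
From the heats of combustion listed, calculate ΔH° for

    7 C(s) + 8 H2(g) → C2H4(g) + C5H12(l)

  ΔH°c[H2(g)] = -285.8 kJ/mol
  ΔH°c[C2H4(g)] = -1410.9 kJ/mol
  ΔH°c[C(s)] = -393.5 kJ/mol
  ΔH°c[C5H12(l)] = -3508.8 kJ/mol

ΔH° = -121.2 kJ/mol

Using ΔH = Σ nΔHc°(reactants) − Σ nΔHc°(products):
= [7·(-393.5) + 8·(-285.8)] − [1·(-1410.9) + 1·(-3508.8)]
= -121.2 kJ/mol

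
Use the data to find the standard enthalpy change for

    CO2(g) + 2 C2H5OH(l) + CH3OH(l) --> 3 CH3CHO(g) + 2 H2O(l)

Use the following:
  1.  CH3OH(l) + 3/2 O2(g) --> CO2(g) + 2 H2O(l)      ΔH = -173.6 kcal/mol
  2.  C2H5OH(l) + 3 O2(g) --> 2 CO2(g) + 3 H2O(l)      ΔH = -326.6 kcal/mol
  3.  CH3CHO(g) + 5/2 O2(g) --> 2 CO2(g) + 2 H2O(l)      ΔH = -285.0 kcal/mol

ΔH = 28.2 kcal/mol

eq. 1 as written (CH3OH(l) already on the reactant side): -173.6 kcal/mol
eq. 2 × 2 (scale by 2 for the 2 C2H5OH(l)): (2)·(-326.6) = -653.2 kcal/mol
eq. 3 reversed and × 3 (CH3CHO(g) must end up as a product; scale by 3 for the 3 CH3CHO(g)): (-3)·(-285.0) = +855.0 kcal/mol
Combining the equations, ΔH = (-173.6) + (-653.2) + (+855.0) = 28.2 kcal/mol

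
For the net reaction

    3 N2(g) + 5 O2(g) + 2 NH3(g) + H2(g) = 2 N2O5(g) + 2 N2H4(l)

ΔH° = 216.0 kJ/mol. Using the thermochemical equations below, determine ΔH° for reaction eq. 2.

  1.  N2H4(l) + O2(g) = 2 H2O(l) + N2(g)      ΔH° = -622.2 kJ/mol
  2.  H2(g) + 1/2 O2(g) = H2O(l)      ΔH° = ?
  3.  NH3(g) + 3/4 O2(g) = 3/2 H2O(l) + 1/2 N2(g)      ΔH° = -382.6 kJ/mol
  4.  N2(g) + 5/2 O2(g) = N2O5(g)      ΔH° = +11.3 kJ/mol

ΔH° = -285.8 kJ/mol

eq. 1 reversed and × 2 (N2H4(l) must end up as a product; scale by 2 for the 2 N2H4(l)): (-2)·(-622.2) = +1244.4 kJ/mol
eq. 2 as written (H2(g) already on the reactant side): contributes x
eq. 3 × 2 (scale by 2 for the 2 NH3(g)): (2)·(-382.6) = -765.2 kJ/mol
eq. 4 × 2 (×2 to match 2 N2O5(g) in the target): (2)·(+11.3) = +22.6 kJ/mol
+216.0 = (+1244.4) + (-765.2) + (+22.6) + x
x = (+216.0 − (+501.8)) / (1) = -285.8 kJ/mol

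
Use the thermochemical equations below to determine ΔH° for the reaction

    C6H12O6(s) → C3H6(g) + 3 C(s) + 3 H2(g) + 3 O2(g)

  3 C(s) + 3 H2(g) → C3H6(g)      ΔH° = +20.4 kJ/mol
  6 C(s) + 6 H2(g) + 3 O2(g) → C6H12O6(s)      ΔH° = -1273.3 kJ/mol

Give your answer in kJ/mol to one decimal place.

ΔH° = 1293.7 kJ/mol

equation 1 as written (C3H6(g) already on the product side): +20.4 kJ/mol
equation 2 reversed (C6H12O6(s) must end up as a reactant): +1273.3 kJ/mol
ΔH° = (1)·(+20.4) + (-1)·(-1273.3) = 1293.7 kJ/mol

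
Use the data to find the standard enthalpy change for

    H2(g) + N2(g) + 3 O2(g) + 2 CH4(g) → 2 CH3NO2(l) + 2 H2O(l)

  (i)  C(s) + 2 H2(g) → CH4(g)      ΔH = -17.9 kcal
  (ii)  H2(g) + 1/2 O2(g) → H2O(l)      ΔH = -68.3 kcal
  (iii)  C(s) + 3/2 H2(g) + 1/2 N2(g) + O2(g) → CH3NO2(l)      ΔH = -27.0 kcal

ΔH = -154.8 kcal

(i) reversed and × 2: (-2)·(-17.9) = +35.8 kcal
(ii) × 2: (2)·(-68.3) = -136.6 kcal
(iii) × 2: (2)·(-27.0) = -54.0 kcal
Summing the manipulated equations, ΔH = (-2)·(-17.9) + (2)·(-68.3) + (2)·(-27.0) = -154.8 kcal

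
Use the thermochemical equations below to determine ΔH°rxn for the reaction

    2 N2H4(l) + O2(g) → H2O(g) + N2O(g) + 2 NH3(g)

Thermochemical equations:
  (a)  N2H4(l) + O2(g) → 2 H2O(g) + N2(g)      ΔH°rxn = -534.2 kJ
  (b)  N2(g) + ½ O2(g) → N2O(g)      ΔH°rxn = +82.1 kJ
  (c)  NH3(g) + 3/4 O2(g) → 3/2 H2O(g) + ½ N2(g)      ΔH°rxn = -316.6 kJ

ΔH°rxn = -353.1 kJ

(a) × 2 (×2 to match 2 N2H4(l) in the target): (2)·(-534.2) = -1068.4 kJ
(b) as written (N2O(g) already on the product side): +82.1 kJ
(c) reversed and × 2 (reverse to put NH3(g) on the product side; scale by 2 for the 2 NH3(g)): (-2)·(-316.6) = +633.2 kJ
ΔH°rxn = (-1068.4) + (+82.1) + (+633.2) = -353.1 kJ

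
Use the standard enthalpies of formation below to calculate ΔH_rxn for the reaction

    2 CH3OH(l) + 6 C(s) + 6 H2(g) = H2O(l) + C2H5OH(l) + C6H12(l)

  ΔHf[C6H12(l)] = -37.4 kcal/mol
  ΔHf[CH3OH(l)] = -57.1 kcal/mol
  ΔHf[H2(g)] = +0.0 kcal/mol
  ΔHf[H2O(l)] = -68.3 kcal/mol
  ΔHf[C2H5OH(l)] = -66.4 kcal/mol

ΔH°rxn = Σ nΔHf°(products) − Σ nΔHf°(reactants).
Products: 1·(-68.3) + 1·(-66.4) + 1·(-37.4) = -172.1
Reactants: 2·(-57.1) + 6·(+0.0) + 6·(+0.0) = -114.2
ΔH_rxn = (-172.1) − (-114.2) = -57.9 kcal/mol

ΔH_rxn = -57.9 kcal/mol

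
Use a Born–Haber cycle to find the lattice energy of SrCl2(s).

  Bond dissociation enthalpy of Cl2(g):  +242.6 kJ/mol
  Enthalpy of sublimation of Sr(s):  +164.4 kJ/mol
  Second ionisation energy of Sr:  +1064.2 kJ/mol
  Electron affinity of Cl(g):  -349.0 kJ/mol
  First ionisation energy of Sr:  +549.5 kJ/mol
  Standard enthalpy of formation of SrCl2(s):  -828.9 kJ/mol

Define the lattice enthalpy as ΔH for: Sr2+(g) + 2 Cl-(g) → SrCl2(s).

ΔHf° = 1·ΔHsub + 1·(ΣIE) + 1·D(Cl2) + 2·EA + U
-828.9 = 1·(+164.4) + 1·(+1613.7) + 1·(+242.6) + 2·(-349.0) + U
U = -828.9 − (+1322.7) = -2151.6 kJ/mol

U = -2151.6 kJ/mol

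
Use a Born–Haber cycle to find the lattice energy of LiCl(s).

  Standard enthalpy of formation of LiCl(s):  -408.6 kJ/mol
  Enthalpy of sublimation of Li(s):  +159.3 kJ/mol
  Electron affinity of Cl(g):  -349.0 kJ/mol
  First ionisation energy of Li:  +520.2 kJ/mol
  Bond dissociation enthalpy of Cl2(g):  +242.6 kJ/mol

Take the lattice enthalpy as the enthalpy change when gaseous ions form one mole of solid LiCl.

ΔHf° = 1·ΔHsub + 1·(ΣIE) + 1/2·D(Cl2) + 1·EA + U
-408.6 = 1·(+159.3) + 1·(+520.2) + 1/2·(+242.6) + 1·(-349.0) + U
U = -408.6 − (+451.8) = -860.4 kJ/mol

U = -860.4 kJ/mol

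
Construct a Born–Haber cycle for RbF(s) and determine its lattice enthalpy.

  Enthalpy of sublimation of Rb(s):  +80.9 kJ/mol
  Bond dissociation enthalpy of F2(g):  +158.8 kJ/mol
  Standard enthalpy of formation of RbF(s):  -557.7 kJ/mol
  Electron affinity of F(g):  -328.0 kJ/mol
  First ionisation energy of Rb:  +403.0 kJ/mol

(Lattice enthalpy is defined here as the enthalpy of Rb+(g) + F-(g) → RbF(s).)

ΔHf° = 1·ΔHsub + 1·(ΣIE) + 1/2·D(F2) + 1·EA + U
-557.7 = 1·(+80.9) + 1·(+403.0) + 1/2·(+158.8) + 1·(-328.0) + U
U = -557.7 − (+235.3) = -793.0 kJ/mol

U = -793.0 kJ/mol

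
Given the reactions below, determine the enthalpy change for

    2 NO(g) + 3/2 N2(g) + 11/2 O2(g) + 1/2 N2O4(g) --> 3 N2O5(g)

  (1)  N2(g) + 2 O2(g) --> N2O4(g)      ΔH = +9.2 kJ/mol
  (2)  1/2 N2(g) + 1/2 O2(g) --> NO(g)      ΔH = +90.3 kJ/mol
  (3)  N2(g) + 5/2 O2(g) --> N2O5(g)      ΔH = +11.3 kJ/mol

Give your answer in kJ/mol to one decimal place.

(1) reversed and × 1/2: (-1/2)·(+9.2) = -4.6 kJ/mol
(2) reversed and × 2: (-2)·(+90.3) = -180.6 kJ/mol
(3) × 3: (3)·(+11.3) = +33.9 kJ/mol
By Hess's law, ΔH = (-4.6) + (-180.6) + (+33.9) = -151.3 kJ/mol

ΔH = -151.3 kJ/mol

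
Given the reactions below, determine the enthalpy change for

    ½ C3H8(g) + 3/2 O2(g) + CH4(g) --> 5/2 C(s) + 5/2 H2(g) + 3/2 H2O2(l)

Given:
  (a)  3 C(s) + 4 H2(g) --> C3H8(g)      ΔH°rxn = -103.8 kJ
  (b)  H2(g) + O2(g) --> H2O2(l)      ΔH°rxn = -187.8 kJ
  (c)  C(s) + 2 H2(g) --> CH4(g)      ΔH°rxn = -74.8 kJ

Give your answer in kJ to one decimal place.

ΔH°rxn = -155.0 kJ

(a) reversed and × 1/2 (C3H8(g) must end up as a reactant; ×1/2 to match 1/2 C3H8(g) in the target): (-1/2)·(-103.8) = +51.9 kJ
(b) × 3/2 (×3/2 to match 3/2 H2O2(l) in the target): (3/2)·(-187.8) = -281.7 kJ
(c) reversed (CH4(g) must end up as a reactant): +74.8 kJ
Combining the equations, ΔH°rxn = (-1/2)·(-103.8) + (3/2)·(-187.8) + (-1)·(-74.8) = -155.0 kJ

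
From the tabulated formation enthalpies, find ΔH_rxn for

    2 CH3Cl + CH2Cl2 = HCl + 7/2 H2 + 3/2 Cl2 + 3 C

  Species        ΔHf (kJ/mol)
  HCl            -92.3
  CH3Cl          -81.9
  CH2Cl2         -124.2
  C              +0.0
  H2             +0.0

ΔH_rxn = 195.7 kJ/mol

ΔH°rxn = Σ nΔHf°(products) − Σ nΔHf°(reactants).
Products: 1·(-92.3) + 7/2·(+0.0) + 3/2·(+0.0) + 3·(+0.0) = -92.3
Reactants: 2·(-81.9) + 1·(-124.2) = -288.0
ΔH_rxn = (-92.3) − (-288.0) = 195.7 kJ/mol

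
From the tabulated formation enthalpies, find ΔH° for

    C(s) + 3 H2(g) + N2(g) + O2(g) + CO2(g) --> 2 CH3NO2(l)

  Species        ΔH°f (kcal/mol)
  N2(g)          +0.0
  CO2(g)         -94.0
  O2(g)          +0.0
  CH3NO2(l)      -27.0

ΔH° = 40.0 kcal/mol

ΔH°rxn = Σ nΔHf°(products) − Σ nΔHf°(reactants).
Products: 2·(-27.0) = -54.0
Reactants: 1·(+0.0) + 3·(+0.0) + 1·(+0.0) + 1·(+0.0) + 1·(-94.0) = -94.0
ΔH° = (-54.0) − (-94.0) = 40.0 kcal/mol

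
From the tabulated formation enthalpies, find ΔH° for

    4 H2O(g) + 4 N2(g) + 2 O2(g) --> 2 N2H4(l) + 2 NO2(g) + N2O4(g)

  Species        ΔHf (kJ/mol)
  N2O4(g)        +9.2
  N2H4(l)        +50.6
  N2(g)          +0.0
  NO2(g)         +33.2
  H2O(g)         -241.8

ΔH°rxn = Σ nΔHf°(products) − Σ nΔHf°(reactants).
Products: 2·(+50.6) + 2·(+33.2) + 1·(+9.2) = +176.8
Reactants: 4·(-241.8) + 4·(+0.0) + 2·(+0.0) = -967.2
ΔH° = (+176.8) − (-967.2) = 1144.0 kJ/mol

ΔH° = 1144.0 kJ/mol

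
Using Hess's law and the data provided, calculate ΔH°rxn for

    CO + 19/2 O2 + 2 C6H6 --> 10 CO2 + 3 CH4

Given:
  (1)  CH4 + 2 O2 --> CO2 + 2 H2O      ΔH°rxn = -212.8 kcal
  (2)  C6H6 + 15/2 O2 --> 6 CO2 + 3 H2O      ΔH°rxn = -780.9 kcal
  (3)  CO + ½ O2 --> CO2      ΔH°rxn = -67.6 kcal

ΔH°rxn = -991.0 kcal

(1) reversed and × 3 (reverse to put CH4 on the product side; ×3 to match 3 CH4 in the target): (-3)·(-212.8) = +638.4 kcal
(2) × 2 (×2 to match 2 C6H6 in the target): (2)·(-780.9) = -1561.8 kcal
(3) as written (CO already on the reactant side): -67.6 kcal
ΔH°rxn = (-3)·(-212.8) + (2)·(-780.9) + (1)·(-67.6) = -991.0 kcal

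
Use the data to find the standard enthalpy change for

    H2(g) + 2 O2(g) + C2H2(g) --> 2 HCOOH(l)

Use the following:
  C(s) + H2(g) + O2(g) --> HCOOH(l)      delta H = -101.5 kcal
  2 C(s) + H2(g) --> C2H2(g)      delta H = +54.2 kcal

delta H = -257.2 kcal

equation 1 × 2: (2)·(-101.5) = -203.0 kcal
equation 2 reversed: -54.2 kcal
delta H = (-203.0) + (-54.2) = -257.2 kcal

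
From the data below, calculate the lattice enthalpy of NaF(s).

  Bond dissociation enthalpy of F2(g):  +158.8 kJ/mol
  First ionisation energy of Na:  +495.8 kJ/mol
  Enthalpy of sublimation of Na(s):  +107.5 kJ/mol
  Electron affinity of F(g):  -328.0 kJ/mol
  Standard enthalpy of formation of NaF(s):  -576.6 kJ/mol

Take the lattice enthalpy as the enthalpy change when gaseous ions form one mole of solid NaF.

ΔHf° = 1·ΔHsub + 1·(ΣIE) + 1/2·D(F2) + 1·EA + U
-576.6 = 1·(+107.5) + 1·(+495.8) + 1/2·(+158.8) + 1·(-328.0) + U
U = -576.6 − (+354.7) = -931.3 kJ/mol

U = -931.3 kJ/mol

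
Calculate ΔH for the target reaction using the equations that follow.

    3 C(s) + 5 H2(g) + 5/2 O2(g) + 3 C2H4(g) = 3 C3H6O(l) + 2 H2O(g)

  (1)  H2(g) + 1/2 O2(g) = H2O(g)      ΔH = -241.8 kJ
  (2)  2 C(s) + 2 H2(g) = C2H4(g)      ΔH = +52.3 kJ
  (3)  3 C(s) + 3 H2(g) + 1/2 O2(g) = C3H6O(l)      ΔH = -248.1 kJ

(1) × 2 (×2 to match 2 H2O(g) in the target): (2)·(-241.8) = -483.6 kJ
(2) reversed and × 3 (reverse to put C2H4(g) on the reactant side; scale by 3 for the 3 C2H4(g)): (-3)·(+52.3) = -156.9 kJ
(3) × 3 (scale by 3 for the 3 C3H6O(l)): (3)·(-248.1) = -744.3 kJ
ΔH = (2)·(-241.8) + (-3)·(+52.3) + (3)·(-248.1) = -1384.8 kJ

ΔH = -1384.8 kJ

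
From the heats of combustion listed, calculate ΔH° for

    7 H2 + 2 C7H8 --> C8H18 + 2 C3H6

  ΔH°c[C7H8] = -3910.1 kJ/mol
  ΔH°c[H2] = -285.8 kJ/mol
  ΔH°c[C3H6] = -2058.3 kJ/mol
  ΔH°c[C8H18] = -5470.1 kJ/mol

Using ΔH = Σ nΔHc°(reactants) − Σ nΔHc°(products):
= [7·(-285.8) + 2·(-3910.1)] − [1·(-5470.1) + 2·(-2058.3)]
= -234.1 kJ/mol

ΔH° = -234.1 kJ/mol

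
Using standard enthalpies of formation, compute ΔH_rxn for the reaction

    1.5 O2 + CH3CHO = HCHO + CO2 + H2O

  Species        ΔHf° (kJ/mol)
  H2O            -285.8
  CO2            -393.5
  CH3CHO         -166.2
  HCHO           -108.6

ΔH_rxn = -621.7 kJ/mol

Products: 1·(-108.6) + 1·(-393.5) + 1·(-285.8) = -787.9
Reactants: 3/2·(+0.0) + 1·(-166.2) = -166.2
ΔH_rxn = (-787.9) − (-166.2) = -621.7 kJ/mol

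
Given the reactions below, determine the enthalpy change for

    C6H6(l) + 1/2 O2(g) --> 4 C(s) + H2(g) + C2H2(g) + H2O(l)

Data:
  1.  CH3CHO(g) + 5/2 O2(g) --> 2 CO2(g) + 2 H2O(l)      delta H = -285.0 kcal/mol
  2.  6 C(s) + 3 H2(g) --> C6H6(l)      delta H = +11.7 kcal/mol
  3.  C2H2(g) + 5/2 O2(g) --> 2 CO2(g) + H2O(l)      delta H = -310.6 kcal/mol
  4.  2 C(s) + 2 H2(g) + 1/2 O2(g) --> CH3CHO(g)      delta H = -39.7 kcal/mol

eq. 1 as written: -285.0 kcal/mol
eq. 2 reversed: -11.7 kcal/mol
eq. 3 reversed: +310.6 kcal/mol
eq. 4 as written: -39.7 kcal/mol
delta H = (1)·(-285.0) + (-1)·(+11.7) + (-1)·(-310.6) + (1)·(-39.7) = -25.8 kcal/mol

delta H = -25.8 kcal/mol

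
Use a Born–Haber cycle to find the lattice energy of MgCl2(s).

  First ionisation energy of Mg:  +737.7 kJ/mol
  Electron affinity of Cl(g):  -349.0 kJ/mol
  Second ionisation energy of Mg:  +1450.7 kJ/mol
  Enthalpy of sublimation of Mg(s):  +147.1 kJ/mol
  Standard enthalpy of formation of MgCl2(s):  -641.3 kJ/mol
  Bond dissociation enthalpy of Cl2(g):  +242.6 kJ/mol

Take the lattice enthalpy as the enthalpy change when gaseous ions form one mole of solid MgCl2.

U = -2521.4 kJ/mol

ΔHf° = 1·ΔHsub + 1·(ΣIE) + 1·D(Cl2) + 2·EA + U
-641.3 = 1·(+147.1) + 1·(+2188.4) + 1·(+242.6) + 2·(-349.0) + U
U = -641.3 − (+1880.1) = -2521.4 kJ/mol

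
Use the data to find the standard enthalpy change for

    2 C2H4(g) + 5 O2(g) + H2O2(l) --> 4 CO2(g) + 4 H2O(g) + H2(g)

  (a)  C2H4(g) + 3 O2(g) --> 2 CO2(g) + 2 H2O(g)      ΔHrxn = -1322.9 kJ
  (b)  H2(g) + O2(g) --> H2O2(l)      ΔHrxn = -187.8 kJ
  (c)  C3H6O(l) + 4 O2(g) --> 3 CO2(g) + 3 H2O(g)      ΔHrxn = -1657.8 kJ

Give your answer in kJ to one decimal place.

(a) × 2 (scale by 2 for the 2 C2H4(g)): (2)·(-1322.9) = -2645.8 kJ
(b) reversed (H2O2(l) must end up as a reactant): +187.8 kJ
(c): not needed (C3H6O(l) appears nowhere else).
Combining the equations, ΔHrxn = (-2645.8) + (+187.8) = -2458.0 kJ

ΔHrxn = -2458.0 kJ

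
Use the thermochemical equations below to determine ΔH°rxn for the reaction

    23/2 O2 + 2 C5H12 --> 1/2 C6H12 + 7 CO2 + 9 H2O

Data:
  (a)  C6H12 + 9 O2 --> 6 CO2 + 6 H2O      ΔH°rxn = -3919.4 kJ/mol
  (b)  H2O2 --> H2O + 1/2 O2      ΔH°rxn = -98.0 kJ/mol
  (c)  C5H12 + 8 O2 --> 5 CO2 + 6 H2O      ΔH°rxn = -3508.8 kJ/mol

ΔH°rxn = -5057.9 kJ/mol

(a) reversed and × 1/2: (-1/2)·(-3919.4) = +1959.7 kJ/mol
(b): not needed.
(c) × 2: (2)·(-3508.8) = -7017.6 kJ/mol
ΔH°rxn = (-1/2)·(-3919.4) + (2)·(-3508.8) = -5057.9 kJ/mol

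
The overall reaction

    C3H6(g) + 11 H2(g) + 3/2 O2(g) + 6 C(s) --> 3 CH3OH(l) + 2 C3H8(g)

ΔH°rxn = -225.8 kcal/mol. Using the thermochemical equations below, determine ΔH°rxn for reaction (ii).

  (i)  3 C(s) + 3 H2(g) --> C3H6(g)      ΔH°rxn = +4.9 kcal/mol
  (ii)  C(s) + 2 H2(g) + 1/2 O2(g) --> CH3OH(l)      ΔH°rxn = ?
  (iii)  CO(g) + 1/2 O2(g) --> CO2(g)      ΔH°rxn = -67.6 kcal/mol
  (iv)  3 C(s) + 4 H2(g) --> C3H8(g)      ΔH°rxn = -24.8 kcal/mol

(i) reversed: -4.9 kcal/mol
(ii) × 3: contributes 3·x
(iii): not needed.
(iv) × 2: (2)·(-24.8) = -49.6 kcal/mol
-225.8 = (-4.9) + (-49.6) + 3·x
x = (-225.8 − (-54.5)) / (3) = -57.1 kcal/mol

ΔH°rxn = -57.1 kcal/mol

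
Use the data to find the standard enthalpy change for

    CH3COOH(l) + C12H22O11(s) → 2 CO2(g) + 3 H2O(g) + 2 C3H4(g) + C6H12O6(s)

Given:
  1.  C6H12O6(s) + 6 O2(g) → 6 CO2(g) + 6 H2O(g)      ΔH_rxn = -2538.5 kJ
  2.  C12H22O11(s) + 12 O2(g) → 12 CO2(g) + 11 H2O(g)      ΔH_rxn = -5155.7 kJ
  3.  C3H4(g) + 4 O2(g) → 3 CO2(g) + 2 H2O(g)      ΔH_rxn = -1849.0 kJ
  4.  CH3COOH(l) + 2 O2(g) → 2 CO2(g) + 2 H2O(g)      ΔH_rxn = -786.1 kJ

eq. 1 reversed (C6H12O6(s) must end up as a product): +2538.5 kJ
eq. 2 as written (C12H22O11(s) already on the reactant side): -5155.7 kJ
eq. 3 reversed and × 2 (C3H4(g) must end up as a product; ×2 to match 2 C3H4(g) in the target): (-2)·(-1849.0) = +3698.0 kJ
eq. 4 as written (CH3COOH(l) already on the reactant side): -786.1 kJ
ΔH_rxn = (-1)·(-2538.5) + (1)·(-5155.7) + (-2)·(-1849.0) + (1)·(-786.1) = 294.7 kJ

ΔH_rxn = 294.7 kJ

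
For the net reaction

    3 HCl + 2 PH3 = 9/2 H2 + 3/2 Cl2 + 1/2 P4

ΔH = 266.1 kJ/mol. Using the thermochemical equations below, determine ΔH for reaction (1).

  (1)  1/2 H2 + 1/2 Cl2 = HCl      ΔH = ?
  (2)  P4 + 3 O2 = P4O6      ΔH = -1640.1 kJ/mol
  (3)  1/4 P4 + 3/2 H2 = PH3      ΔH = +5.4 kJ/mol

ΔH = -92.3 kJ/mol

(1) reversed and × 3 (HCl must end up as a reactant; ×3 to match 3 HCl in the target): contributes −3·x
(2): not needed (O2 appears nowhere else).
(3) reversed and × 2 (PH3 must end up as a reactant; ×2 to match 2 PH3 in the target): (-2)·(+5.4) = -10.8 kJ/mol
+266.1 = (-10.8) − 3·x
x = (+266.1 − (-10.8)) / (-3) = -92.3 kJ/mol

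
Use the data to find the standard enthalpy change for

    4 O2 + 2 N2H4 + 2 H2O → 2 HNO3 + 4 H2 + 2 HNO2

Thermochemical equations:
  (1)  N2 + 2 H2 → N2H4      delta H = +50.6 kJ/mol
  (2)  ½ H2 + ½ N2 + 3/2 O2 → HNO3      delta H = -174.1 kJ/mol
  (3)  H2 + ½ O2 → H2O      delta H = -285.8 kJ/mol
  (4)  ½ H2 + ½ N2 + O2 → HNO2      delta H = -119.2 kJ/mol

delta H = -116.2 kJ/mol

(1) reversed and × 2: (-2)·(+50.6) = -101.2 kJ/mol
(2) × 2: (2)·(-174.1) = -348.2 kJ/mol
(3) reversed and × 2: (-2)·(-285.8) = +571.6 kJ/mol
(4) × 2: (2)·(-119.2) = -238.4 kJ/mol
Combining the equations, delta H = (-101.2) + (-348.2) + (+571.6) + (-238.4) = -116.2 kJ/mol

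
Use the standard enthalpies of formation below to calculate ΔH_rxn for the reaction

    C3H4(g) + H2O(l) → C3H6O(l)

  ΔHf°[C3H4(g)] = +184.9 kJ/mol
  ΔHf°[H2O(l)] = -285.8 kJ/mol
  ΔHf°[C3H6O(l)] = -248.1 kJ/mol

Products: 1·(-248.1) = -248.1
Reactants: 1·(+184.9) + 1·(-285.8) = -100.9
ΔH_rxn = (-248.1) − (-100.9) = -147.2 kJ/mol

ΔH_rxn = -147.2 kJ/mol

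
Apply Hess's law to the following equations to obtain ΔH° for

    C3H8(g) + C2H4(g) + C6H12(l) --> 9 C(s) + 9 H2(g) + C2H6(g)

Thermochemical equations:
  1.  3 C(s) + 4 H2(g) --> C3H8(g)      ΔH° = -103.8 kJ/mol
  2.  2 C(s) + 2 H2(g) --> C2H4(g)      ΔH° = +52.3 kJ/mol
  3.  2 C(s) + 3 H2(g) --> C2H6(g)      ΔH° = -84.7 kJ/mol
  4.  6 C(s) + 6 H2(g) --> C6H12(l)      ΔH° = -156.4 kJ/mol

ΔH° = 123.2 kJ/mol

eq. 1 reversed (C3H8(g) must end up as a reactant): +103.8 kJ/mol
eq. 2 reversed (C2H4(g) must end up as a reactant): -52.3 kJ/mol
eq. 3 as written (C2H6(g) already on the product side): -84.7 kJ/mol
eq. 4 reversed (C6H12(l) must end up as a reactant): +156.4 kJ/mol
Since enthalpy is a state function, ΔH° = (+103.8) + (-52.3) + (-84.7) + (+156.4) = 123.2 kJ/mol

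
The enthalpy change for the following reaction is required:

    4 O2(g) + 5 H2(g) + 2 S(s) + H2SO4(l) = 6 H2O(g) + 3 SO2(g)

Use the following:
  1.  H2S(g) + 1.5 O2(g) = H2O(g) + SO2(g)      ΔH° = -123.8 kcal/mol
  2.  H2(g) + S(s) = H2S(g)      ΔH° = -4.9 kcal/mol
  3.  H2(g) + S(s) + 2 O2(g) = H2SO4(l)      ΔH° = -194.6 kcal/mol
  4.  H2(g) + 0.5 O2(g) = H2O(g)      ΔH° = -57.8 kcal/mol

ΔH° = -364.9 kcal/mol

eq. 1 × 3 (scale by 3 for the 3 SO2(g)): (3)·(-123.8) = -371.4 kcal/mol
eq. 2 × 3: (3)·(-4.9) = -14.7 kcal/mol
eq. 3 reversed (reverse to put H2SO4(l) on the reactant side): +194.6 kcal/mol
eq. 4 × 3: (3)·(-57.8) = -173.4 kcal/mol
ΔH° = (-371.4) + (-14.7) + (+194.6) + (-173.4) = -364.9 kcal/mol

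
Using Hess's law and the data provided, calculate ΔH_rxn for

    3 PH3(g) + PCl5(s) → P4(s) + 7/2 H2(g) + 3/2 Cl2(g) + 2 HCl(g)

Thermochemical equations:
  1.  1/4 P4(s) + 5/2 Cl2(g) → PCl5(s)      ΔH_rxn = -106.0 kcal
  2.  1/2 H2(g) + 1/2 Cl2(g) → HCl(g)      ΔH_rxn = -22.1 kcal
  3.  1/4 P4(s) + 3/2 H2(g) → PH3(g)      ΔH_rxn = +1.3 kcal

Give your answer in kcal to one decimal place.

ΔH_rxn = 57.9 kcal

eq. 1 reversed (reverse to put PCl5(s) on the reactant side): +106.0 kcal
eq. 2 × 2 (×2 to match 2 HCl(g) in the target): (2)·(-22.1) = -44.2 kcal
eq. 3 reversed and × 3 (PH3(g) must end up as a reactant; ×3 to match 3 PH3(g) in the target): (-3)·(+1.3) = -3.9 kcal
ΔH_rxn = (-1)·(-106.0) + (2)·(-22.1) + (-3)·(+1.3) = 57.9 kcal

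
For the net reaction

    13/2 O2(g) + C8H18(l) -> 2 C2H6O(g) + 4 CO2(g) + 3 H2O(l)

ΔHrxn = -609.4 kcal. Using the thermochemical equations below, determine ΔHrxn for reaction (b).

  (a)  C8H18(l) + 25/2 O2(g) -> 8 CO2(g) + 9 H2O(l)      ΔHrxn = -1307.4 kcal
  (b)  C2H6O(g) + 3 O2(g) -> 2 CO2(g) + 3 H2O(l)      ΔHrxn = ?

(a) as written (C8H18(l) already on the reactant side): -1307.4 kcal
(b) reversed and × 2 (C2H6O(g) must end up as a product; scale by 2 for the 2 C2H6O(g)): contributes −2·x
-609.4 = (-1307.4) − 2·x
x = (-609.4 − (-1307.4)) / (-2) = -349.0 kcal

ΔHrxn = -349.0 kcal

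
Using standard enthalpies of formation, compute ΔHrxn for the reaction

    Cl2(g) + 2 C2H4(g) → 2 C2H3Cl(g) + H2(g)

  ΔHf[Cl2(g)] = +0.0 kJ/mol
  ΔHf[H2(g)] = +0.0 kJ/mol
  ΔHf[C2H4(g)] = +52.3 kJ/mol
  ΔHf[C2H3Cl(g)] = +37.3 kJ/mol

ΔHrxn = -30.0 kJ/mol

Products: 2·(+37.3) + 1·(+0.0) = +74.6
Reactants: 1·(+0.0) + 2·(+52.3) = +104.6
ΔHrxn = (+74.6) − (+104.6) = -30.0 kJ/mol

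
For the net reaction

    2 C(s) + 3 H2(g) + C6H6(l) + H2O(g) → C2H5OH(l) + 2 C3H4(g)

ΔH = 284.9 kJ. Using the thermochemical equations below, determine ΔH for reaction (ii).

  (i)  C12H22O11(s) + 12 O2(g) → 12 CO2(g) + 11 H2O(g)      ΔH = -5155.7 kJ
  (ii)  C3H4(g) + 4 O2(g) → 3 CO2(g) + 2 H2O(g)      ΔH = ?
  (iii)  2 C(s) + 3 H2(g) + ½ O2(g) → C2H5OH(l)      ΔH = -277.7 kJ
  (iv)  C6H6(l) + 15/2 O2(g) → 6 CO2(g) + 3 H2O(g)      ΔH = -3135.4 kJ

(i): not needed.
(ii) reversed and × 2: contributes −2·x
(iii) as written: -277.7 kJ
(iv) as written: -3135.4 kJ
+284.9 = (-277.7) + (-3135.4) − 2·x
x = (+284.9 − (-3413.1)) / (-2) = -1849.0 kJ

ΔH = -1849.0 kJ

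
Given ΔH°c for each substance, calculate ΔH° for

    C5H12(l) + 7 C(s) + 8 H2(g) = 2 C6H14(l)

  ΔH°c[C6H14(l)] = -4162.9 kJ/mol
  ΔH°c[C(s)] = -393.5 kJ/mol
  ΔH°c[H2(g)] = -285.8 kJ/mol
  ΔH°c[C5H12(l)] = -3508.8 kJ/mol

With combustion enthalpies, reactants minus products:
= [1·(-3508.8) + 7·(-393.5) + 8·(-285.8)] − [2·(-4162.9)]
= -223.9 kJ/mol

ΔH° = -223.9 kJ/mol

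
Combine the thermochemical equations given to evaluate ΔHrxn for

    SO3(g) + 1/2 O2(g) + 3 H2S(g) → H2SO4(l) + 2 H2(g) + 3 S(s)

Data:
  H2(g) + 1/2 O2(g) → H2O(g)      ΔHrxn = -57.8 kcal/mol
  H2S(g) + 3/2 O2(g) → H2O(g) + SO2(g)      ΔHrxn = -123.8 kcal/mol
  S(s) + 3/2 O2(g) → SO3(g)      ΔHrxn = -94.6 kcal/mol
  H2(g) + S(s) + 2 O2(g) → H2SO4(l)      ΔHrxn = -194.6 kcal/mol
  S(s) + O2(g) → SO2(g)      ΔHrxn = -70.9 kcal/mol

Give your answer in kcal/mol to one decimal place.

ΔHrxn = -85.3 kcal/mol

equation 1 reversed and × 3: (-3)·(-57.8) = +173.4 kcal/mol
equation 2 × 3: (3)·(-123.8) = -371.4 kcal/mol
equation 3 reversed: +94.6 kcal/mol
equation 4 as written: -194.6 kcal/mol
equation 5 reversed and × 3: (-3)·(-70.9) = +212.7 kcal/mol
Combining the equations, ΔHrxn = (+173.4) + (-371.4) + (+94.6) + (-194.6) + (+212.7) = -85.3 kcal/mol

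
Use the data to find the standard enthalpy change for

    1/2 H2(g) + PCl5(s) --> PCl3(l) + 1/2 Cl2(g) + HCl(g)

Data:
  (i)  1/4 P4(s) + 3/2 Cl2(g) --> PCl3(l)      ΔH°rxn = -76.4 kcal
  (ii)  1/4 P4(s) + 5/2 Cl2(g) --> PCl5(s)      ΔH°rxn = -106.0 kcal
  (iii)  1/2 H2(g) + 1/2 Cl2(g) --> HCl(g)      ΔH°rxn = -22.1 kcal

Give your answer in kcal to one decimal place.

(i) as written: -76.4 kcal
(ii) reversed: +106.0 kcal
(iii) as written: -22.1 kcal
Summing the manipulated equations, ΔH°rxn = (1)·(-76.4) + (-1)·(-106.0) + (1)·(-22.1) = 7.5 kcal

ΔH°rxn = 7.5 kcal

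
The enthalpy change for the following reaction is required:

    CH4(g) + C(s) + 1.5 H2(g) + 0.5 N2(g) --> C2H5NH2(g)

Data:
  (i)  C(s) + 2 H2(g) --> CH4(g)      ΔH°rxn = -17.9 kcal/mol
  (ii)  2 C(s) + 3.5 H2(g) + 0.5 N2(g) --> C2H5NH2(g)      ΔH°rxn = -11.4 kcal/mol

ΔH°rxn = 6.5 kcal/mol

(i) reversed (CH4(g) must end up as a reactant): +17.9 kcal/mol
(ii) as written (C2H5NH2(g) already on the product side): -11.4 kcal/mol
By Hess's law, ΔH°rxn = (+17.9) + (-11.4) = 6.5 kcal/mol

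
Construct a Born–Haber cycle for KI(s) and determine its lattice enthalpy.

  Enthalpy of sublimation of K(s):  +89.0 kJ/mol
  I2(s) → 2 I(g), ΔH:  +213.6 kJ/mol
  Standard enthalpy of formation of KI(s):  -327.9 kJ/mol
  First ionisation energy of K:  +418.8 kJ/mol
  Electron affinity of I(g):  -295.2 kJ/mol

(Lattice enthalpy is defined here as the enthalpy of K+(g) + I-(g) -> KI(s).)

U = -647.3 kJ/mol

ΔHf° = 1·ΔHsub + 1·(ΣIE) + 1/2·D(I2) + 1·EA + U
-327.9 = 1·(+89.0) + 1·(+418.8) + 1/2·(+213.6) + 1·(-295.2) + U
U = -327.9 − (+319.4) = -647.3 kJ/mol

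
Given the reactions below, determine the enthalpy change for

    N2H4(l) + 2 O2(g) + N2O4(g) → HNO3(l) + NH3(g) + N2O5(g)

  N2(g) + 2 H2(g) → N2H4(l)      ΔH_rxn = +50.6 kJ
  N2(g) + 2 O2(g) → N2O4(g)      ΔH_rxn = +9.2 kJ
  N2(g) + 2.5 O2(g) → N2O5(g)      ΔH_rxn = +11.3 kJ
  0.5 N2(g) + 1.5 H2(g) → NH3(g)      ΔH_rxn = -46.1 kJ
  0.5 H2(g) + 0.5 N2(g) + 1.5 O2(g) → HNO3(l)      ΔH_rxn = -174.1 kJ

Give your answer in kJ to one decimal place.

equation 1 reversed (reverse to put N2H4(l) on the reactant side): -50.6 kJ
equation 2 reversed (reverse to put N2O4(g) on the reactant side): -9.2 kJ
equation 3 as written (N2O5(g) already on the product side): +11.3 kJ
equation 4 as written (NH3(g) already on the product side): -46.1 kJ
equation 5 as written (HNO3(l) already on the product side): -174.1 kJ
ΔH_rxn = (-1)·(+50.6) + (-1)·(+9.2) + (1)·(+11.3) + (1)·(-46.1) + (1)·(-174.1) = -268.7 kJ

ΔH_rxn = -268.7 kJ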